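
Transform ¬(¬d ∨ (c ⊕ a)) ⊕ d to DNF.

(c ∧ ¬a ∧ d) ∨ (¬c ∧ a ∧ d)

¬(¬d ∨ (c ⊕ a)) ⊕ d
≡ (¬(¬d ∨ (c ⊕ a)) ∧ ¬d) ∨ (¬¬(¬d ∨ (c ⊕ a)) ∧ d)   — expand ⊕
≡ (¬(¬d ∨ (c ∧ ¬a) ∨ (¬c ∧ a)) ∧ ¬d) ∨ (¬¬(¬d ∨ (c ⊕ a)) ∧ d)   — expand ⊕
≡ (¬(¬d ∨ (c ∧ ¬a) ∨ (¬c ∧ a)) ∧ ¬d) ∨ (¬¬(¬d ∨ (c ∧ ¬a) ∨ (¬c ∧ a)) ∧ d)   — expand ⊕
≡ (¬¬d ∧ ¬(c ∧ ¬a) ∧ ¬(¬c ∧ a) ∧ ¬d) ∨ (¬¬(¬d ∨ (c ∧ ¬a) ∨ (¬c ∧ a)) ∧ d)   — De Morgan
≡ (d ∧ ¬(c ∧ ¬a) ∧ ¬(¬c ∧ a) ∧ ¬d) ∨ (¬¬(¬d ∨ (c ∧ ¬a) ∨ (¬c ∧ a)) ∧ d)   — double negation
≡ (d ∧ (¬c ∨ ¬¬a) ∧ ¬(¬c ∧ a) ∧ ¬d) ∨ (¬¬(¬d ∨ (c ∧ ¬a) ∨ (¬c ∧ a)) ∧ d)   — De Morgan
≡ (d ∧ (¬c ∨ a) ∧ ¬(¬c ∧ a) ∧ ¬d) ∨ (¬¬(¬d ∨ (c ∧ ¬a) ∨ (¬c ∧ a)) ∧ d)   — double negation
≡ (d ∧ (¬c ∨ a) ∧ (¬¬c ∨ ¬a) ∧ ¬d) ∨ (¬¬(¬d ∨ (c ∧ ¬a) ∨ (¬c ∧ a)) ∧ d)   — De Morgan
≡ (d ∧ (¬c ∨ a) ∧ (c ∨ ¬a) ∧ ¬d) ∨ (¬¬(¬d ∨ (c ∧ ¬a) ∨ (¬c ∧ a)) ∧ d)   — double negation
≡ (d ∧ (¬c ∨ a) ∧ (c ∨ ¬a) ∧ ¬d) ∨ ((¬d ∨ (c ∧ ¬a) ∨ (¬c ∧ a)) ∧ d)   — double negation
≡ (d ∧ ¬c ∧ c ∧ ¬d) ∨ (d ∧ ¬c ∧ ¬a ∧ ¬d) ∨ (d ∧ a ∧ c ∧ ¬d) ∨ (d ∧ a ∧ ¬a ∧ ¬d) ∨ (¬d ∧ d) ∨ (c ∧ ¬a ∧ d) ∨ (¬c ∧ a ∧ d)   — distribute ∧ over ∨
≡ (c ∧ ¬a ∧ d) ∨ (¬c ∧ a ∧ d)   — simplify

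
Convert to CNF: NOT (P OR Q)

NOT P AND NOT Q

NOT (P OR Q)
= NOT P AND NOT Q   [De Morgan]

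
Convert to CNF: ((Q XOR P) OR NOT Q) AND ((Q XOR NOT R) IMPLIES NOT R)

((Q XOR P) OR NOT Q) AND ((Q XOR NOT R) IMPLIES NOT R)
⇔ (((Q OR P) AND NOT (Q AND P)) OR NOT Q) AND ((Q XOR NOT R) IMPLIES NOT R)   [expand XOR]
⇔ (((Q OR P) AND NOT (Q AND P)) OR NOT Q) AND (NOT (Q XOR NOT R) OR NOT R)   [eliminate IMPLIES]
⇔ (((Q OR P) AND NOT (Q AND P)) OR NOT Q) AND (NOT ((Q OR NOT R) AND NOT (Q AND NOT R)) OR NOT R)   [expand XOR]
⇔ (((Q OR P) AND (NOT Q OR NOT P)) OR NOT Q) AND (NOT ((Q OR NOT R) AND NOT (Q AND NOT R)) OR NOT R)   [De Morgan]
⇔ (((Q OR P) AND (NOT Q OR NOT P)) OR NOT Q) AND (NOT (Q OR NOT R) OR NOT NOT (Q AND NOT R) OR NOT R)   [De Morgan]
⇔ (((Q OR P) AND (NOT Q OR NOT P)) OR NOT Q) AND ((NOT Q AND NOT NOT R) OR NOT NOT (Q AND NOT R) OR NOT R)   [De Morgan]
⇔ (((Q OR P) AND (NOT Q OR NOT P)) OR NOT Q) AND ((NOT Q AND R) OR NOT NOT (Q AND NOT R) OR NOT R)   [double negation]
⇔ (((Q OR P) AND (NOT Q OR NOT P)) OR NOT Q) AND ((NOT Q AND R) OR (Q AND NOT R) OR NOT R)   [double negation]
⇔ (Q OR P OR NOT Q) AND (NOT Q OR NOT P OR NOT Q) AND (NOT Q OR Q OR NOT R) AND (NOT Q OR NOT R OR NOT R) AND (R OR Q OR NOT R) AND (R OR NOT R OR NOT R)   [distribute OR over AND]
⇔ (NOT Q OR NOT P) AND (NOT Q OR NOT R)   [simplify]

(NOT Q OR NOT P) AND (NOT Q OR NOT R)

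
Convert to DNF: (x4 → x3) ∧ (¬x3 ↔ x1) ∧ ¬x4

(x4 → x3) ∧ (¬x3 ↔ x1) ∧ ¬x4
= (¬x4 ∨ x3) ∧ (¬x3 ↔ x1) ∧ ¬x4   (eliminate →)
= (¬x4 ∨ x3) ∧ (¬x3 → x1) ∧ (x1 → ¬x3) ∧ ¬x4   (eliminate ↔)
= (¬x4 ∨ x3) ∧ (¬¬x3 ∨ x1) ∧ (x1 → ¬x3) ∧ ¬x4   (eliminate →)
= (¬x4 ∨ x3) ∧ (¬¬x3 ∨ x1) ∧ (¬x1 ∨ ¬x3) ∧ ¬x4   (eliminate →)
= (¬x4 ∨ x3) ∧ (x3 ∨ x1) ∧ (¬x1 ∨ ¬x3) ∧ ¬x4   (double negation)
= (¬x4 ∧ x3 ∧ ¬x1 ∧ ¬x4) ∨ (¬x4 ∧ x3 ∧ ¬x3 ∧ ¬x4) ∨ (¬x4 ∧ x1 ∧ ¬x1 ∧ ¬x4) ∨ (¬x4 ∧ x1 ∧ ¬x3 ∧ ¬x4) ∨ (x3 ∧ x3 ∧ ¬x1 ∧ ¬x4) ∨ (x3 ∧ x3 ∧ ¬x3 ∧ ¬x4) ∨ (x3 ∧ x1 ∧ ¬x1 ∧ ¬x4) ∨ (x3 ∧ x1 ∧ ¬x3 ∧ ¬x4)   (distribute ∧ over ∨)
= (¬x4 ∧ x3 ∧ ¬x1) ∨ (¬x4 ∧ x1 ∧ ¬x3)   (simplify)

(¬x4 ∧ x3 ∧ ¬x1) ∨ (¬x4 ∧ x1 ∧ ¬x3)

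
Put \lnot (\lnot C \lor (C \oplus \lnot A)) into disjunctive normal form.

\lnot (\lnot C \lor (C \oplus \lnot A))
= \lnot (\lnot C \lor (C \land \lnot \lnot A) \lor (\lnot C \land \lnot A))   [expand \oplus]
= \lnot \lnot C \land \lnot (C \land \lnot \lnot A) \land \lnot (\lnot C \land \lnot A)   [De Morgan]
= C \land \lnot (C \land \lnot \lnot A) \land \lnot (\lnot C \land \lnot A)   [double negation]
= C \land (\lnot C \lor \lnot \lnot \lnot A) \land \lnot (\lnot C \land \lnot A)   [De Morgan]
= C \land (\lnot C \lor \lnot A) \land \lnot (\lnot C \land \lnot A)   [double negation]
= C \land (\lnot C \lor \lnot A) \land (\lnot \lnot C \lor \lnot \lnot A)   [De Morgan]
= C \land (\lnot C \lor \lnot A) \land (C \lor \lnot \lnot A)   [double negation]
= C \land (\lnot C \lor \lnot A) \land (C \lor A)   [double negation]
= (C \land \lnot C \land C) \lor (C \land \lnot C \land A) \lor (C \land \lnot A \land C) \lor (C \land \lnot A \land A)   [distribute \land over \lor]
= C \land \lnot A   [simplify]

C \land \lnot A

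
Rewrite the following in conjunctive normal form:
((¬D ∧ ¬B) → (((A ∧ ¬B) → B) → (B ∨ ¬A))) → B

(¬D ∨ B) ∧ (¬A ∨ B) ∧ (A ∨ B)

((¬D ∧ ¬B) → (((A ∧ ¬B) → B) → (B ∨ ¬A))) → B
⇔ ¬((¬D ∧ ¬B) → (((A ∧ ¬B) → B) → (B ∨ ¬A))) ∨ B   (eliminate →)
⇔ ¬(¬(¬D ∧ ¬B) ∨ (((A ∧ ¬B) → B) → (B ∨ ¬A))) ∨ B   (eliminate →)
⇔ ¬(¬(¬D ∧ ¬B) ∨ ¬((A ∧ ¬B) → B) ∨ B ∨ ¬A) ∨ B   (eliminate →)
⇔ ¬(¬(¬D ∧ ¬B) ∨ ¬(¬(A ∧ ¬B) ∨ B) ∨ B ∨ ¬A) ∨ B   (eliminate →)
⇔ (¬¬(¬D ∧ ¬B) ∧ ¬¬(¬(A ∧ ¬B) ∨ B) ∧ ¬B ∧ ¬¬A) ∨ B   (De Morgan)
⇔ (¬D ∧ ¬B ∧ ¬¬(¬(A ∧ ¬B) ∨ B) ∧ ¬B ∧ ¬¬A) ∨ B   (double negation)
⇔ (¬D ∧ ¬B ∧ (¬(A ∧ ¬B) ∨ B) ∧ ¬B ∧ ¬¬A) ∨ B   (double negation)
⇔ (¬D ∧ ¬B ∧ (¬A ∨ ¬¬B ∨ B) ∧ ¬B ∧ ¬¬A) ∨ B   (De Morgan)
⇔ (¬D ∧ ¬B ∧ (¬A ∨ B ∨ B) ∧ ¬B ∧ ¬¬A) ∨ B   (double negation)
⇔ (¬D ∧ ¬B ∧ (¬A ∨ B ∨ B) ∧ ¬B ∧ A) ∨ B   (double negation)
⇔ (¬D ∨ B) ∧ (¬B ∨ B) ∧ (¬A ∨ B ∨ B ∨ B) ∧ (¬B ∨ B) ∧ (A ∨ B)   (distribute ∨ over ∧)
⇔ (¬D ∨ B) ∧ (¬A ∨ B) ∧ (A ∨ B)   (simplify)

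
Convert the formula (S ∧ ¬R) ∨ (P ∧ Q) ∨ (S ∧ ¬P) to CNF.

(S ∧ ¬R) ∨ (P ∧ Q) ∨ (S ∧ ¬P)
= (S ∨ P ∨ S) ∧ (S ∨ P ∨ ¬P) ∧ (S ∨ Q ∨ S) ∧ (S ∨ Q ∨ ¬P) ∧ (¬R ∨ P ∨ S) ∧ (¬R ∨ P ∨ ¬P) ∧ (¬R ∨ Q ∨ S) ∧ (¬R ∨ Q ∨ ¬P)   (distribute ∨ over ∧)
= (S ∨ P) ∧ (S ∨ Q) ∧ (¬R ∨ Q ∨ ¬P)   (simplify)

(S ∨ P) ∧ (S ∨ Q) ∧ (¬R ∨ Q ∨ ¬P)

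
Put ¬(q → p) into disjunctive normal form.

¬(q → p)
= ¬(¬q ∨ p)   — eliminate →
= ¬¬q ∧ ¬p   — De Morgan
= q ∧ ¬p   — double negation

q ∧ ¬p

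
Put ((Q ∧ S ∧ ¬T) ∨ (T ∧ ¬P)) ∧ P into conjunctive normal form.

((Q ∧ S ∧ ¬T) ∨ (T ∧ ¬P)) ∧ P
≡ (Q ∨ T) ∧ (Q ∨ ¬P) ∧ (S ∨ T) ∧ (S ∨ ¬P) ∧ (¬T ∨ T) ∧ (¬T ∨ ¬P) ∧ P   — distribute ∨ over ∧
≡ (Q ∨ T) ∧ (Q ∨ ¬P) ∧ (S ∨ T) ∧ (S ∨ ¬P) ∧ (¬T ∨ ¬P) ∧ P   — simplify

(Q ∨ T) ∧ (Q ∨ ¬P) ∧ (S ∨ T) ∧ (S ∨ ¬P) ∧ (¬T ∨ ¬P) ∧ P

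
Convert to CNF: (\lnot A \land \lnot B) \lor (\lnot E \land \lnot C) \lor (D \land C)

(\lnot A \lor \lnot E \lor D) \land (\lnot A \lor \lnot E \lor C) \land (\lnot A \lor \lnot C \lor D) \land (\lnot B \lor \lnot E \lor D) \land (\lnot B \lor \lnot E \lor C) \land (\lnot B \lor \lnot C \lor D)

(\lnot A \land \lnot B) \lor (\lnot E \land \lnot C) \lor (D \land C)
≡ (\lnot A \lor \lnot E \lor D) \land (\lnot A \lor \lnot E \lor C) \land (\lnot A \lor \lnot C \lor D) \land (\lnot A \lor \lnot C \lor C) \land (\lnot B \lor \lnot E \lor D) \land (\lnot B \lor \lnot E \lor C) \land (\lnot B \lor \lnot C \lor D) \land (\lnot B \lor \lnot C \lor C)
≡ (\lnot A \lor \lnot E \lor D) \land (\lnot A \lor \lnot E \lor C) \land (\lnot A \lor \lnot C \lor D) \land (\lnot B \lor \lnot E \lor D) \land (\lnot B \lor \lnot E \lor C) \land (\lnot B \lor \lnot C \lor D)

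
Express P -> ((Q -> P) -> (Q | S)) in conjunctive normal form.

~P | Q | S

P -> ((Q -> P) -> (Q | S))
≡ ~P | ((Q -> P) -> (Q | S))   — eliminate ->
≡ ~P | ~(Q -> P) | Q | S   — eliminate ->
≡ ~P | ~(~Q | P) | Q | S   — eliminate ->
≡ ~P | (~~Q & ~P) | Q | S   — De Morgan
≡ ~P | (Q & ~P) | Q | S   — double negation
≡ (~P | Q | Q | S) & (~P | ~P | Q | S)   — distribute | over &
≡ ~P | Q | S   — simplify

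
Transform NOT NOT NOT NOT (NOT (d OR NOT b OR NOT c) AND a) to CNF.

NOT d AND b AND c AND a

NOT NOT NOT NOT (NOT (d OR NOT b OR NOT c) AND a)
= NOT NOT (NOT (d OR NOT b OR NOT c) AND a)
= NOT (d OR NOT b OR NOT c) AND a
= NOT d AND NOT NOT b AND NOT NOT c AND a
= NOT d AND b AND NOT NOT c AND a
= NOT d AND b AND c AND a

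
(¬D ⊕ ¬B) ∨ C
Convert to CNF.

(¬D ∨ ¬B ∨ C) ∧ (D ∨ B ∨ C)

(¬D ⊕ ¬B) ∨ C
⇔ ((¬D ∨ ¬B) ∧ ¬(¬D ∧ ¬B)) ∨ C   [expand ⊕]
⇔ ((¬D ∨ ¬B) ∧ (¬¬D ∨ ¬¬B)) ∨ C   [De Morgan]
⇔ ((¬D ∨ ¬B) ∧ (D ∨ ¬¬B)) ∨ C   [double negation]
⇔ ((¬D ∨ ¬B) ∧ (D ∨ B)) ∨ C   [double negation]
⇔ (¬D ∨ ¬B ∨ C) ∧ (D ∨ B ∨ C)   [distribute ∨ over ∧]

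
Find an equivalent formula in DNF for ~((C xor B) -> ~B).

~((C xor B) -> ~B)
= ~(~(C xor B) | ~B)
= ~(~((C & ~B) | (~C & B)) | ~B)
= ~~((C & ~B) | (~C & B)) & ~~B
= ((C & ~B) | (~C & B)) & ~~B
= ((C & ~B) | (~C & B)) & B
= (C & ~B & B) | (~C & B & B)
= ~C & B

~C & B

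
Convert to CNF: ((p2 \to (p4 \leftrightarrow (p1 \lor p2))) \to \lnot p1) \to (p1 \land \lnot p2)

(\lnot p2 \lor p4) \land p1

((p2 \to (p4 \leftrightarrow (p1 \lor p2))) \to \lnot p1) \to (p1 \land \lnot p2)
⇔ \lnot ((p2 \to (p4 \leftrightarrow (p1 \lor p2))) \to \lnot p1) \lor (p1 \land \lnot p2)   [eliminate \to]
⇔ \lnot (\lnot (p2 \to (p4 \leftrightarrow (p1 \lor p2))) \lor \lnot p1) \lor (p1 \land \lnot p2)   [eliminate \to]
⇔ \lnot (\lnot (\lnot p2 \lor (p4 \leftrightarrow (p1 \lor p2))) \lor \lnot p1) \lor (p1 \land \lnot p2)   [eliminate \to]
⇔ \lnot (\lnot (\lnot p2 \lor ((p4 \to (p1 \lor p2)) \land ((p1 \lor p2) \to p4))) \lor \lnot p1) \lor (p1 \land \lnot p2)   [eliminate \leftrightarrow]
⇔ \lnot (\lnot (\lnot p2 \lor ((\lnot p4 \lor p1 \lor p2) \land ((p1 \lor p2) \to p4))) \lor \lnot p1) \lor (p1 \land \lnot p2)   [eliminate \to]
⇔ \lnot (\lnot (\lnot p2 \lor ((\lnot p4 \lor p1 \lor p2) \land (\lnot (p1 \lor p2) \lor p4))) \lor \lnot p1) \lor (p1 \land \lnot p2)   [eliminate \to]
⇔ (\lnot \lnot (\lnot p2 \lor ((\lnot p4 \lor p1 \lor p2) \land (\lnot (p1 \lor p2) \lor p4))) \land \lnot \lnot p1) \lor (p1 \land \lnot p2)   [De Morgan]
⇔ ((\lnot p2 \lor ((\lnot p4 \lor p1 \lor p2) \land (\lnot (p1 \lor p2) \lor p4))) \land \lnot \lnot p1) \lor (p1 \land \lnot p2)   [double negation]
⇔ ((\lnot p2 \lor ((\lnot p4 \lor p1 \lor p2) \land ((\lnot p1 \land \lnot p2) \lor p4))) \land \lnot \lnot p1) \lor (p1 \land \lnot p2)   [De Morgan]
⇔ ((\lnot p2 \lor ((\lnot p4 \lor p1 \lor p2) \land ((\lnot p1 \land \lnot p2) \lor p4))) \land p1) \lor (p1 \land \lnot p2)   [double negation]
⇔ (\lnot p2 \lor \lnot p4 \lor p1 \lor p2 \lor p1) \land (\lnot p2 \lor \lnot p4 \lor p1 \lor p2 \lor \lnot p2) \land (\lnot p2 \lor \lnot p1 \lor p4 \lor p1) \land (\lnot p2 \lor \lnot p1 \lor p4 \lor \lnot p2) \land (\lnot p2 \lor \lnot p2 \lor p4 \lor p1) \land (\lnot p2 \lor \lnot p2 \lor p4 \lor \lnot p2) \land (p1 \lor p1) \land (p1 \lor \lnot p2)   [distribute \lor over \land]
⇔ (\lnot p2 \lor p4) \land p1   [simplify]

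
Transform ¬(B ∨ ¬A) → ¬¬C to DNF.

B ∨ ¬A ∨ C

¬(B ∨ ¬A) → ¬¬C
≡ ¬¬(B ∨ ¬A) ∨ ¬¬C
≡ B ∨ ¬A ∨ ¬¬C
≡ B ∨ ¬A ∨ C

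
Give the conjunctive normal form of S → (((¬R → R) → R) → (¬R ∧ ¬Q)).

(¬S ∨ R ∨ ¬Q) ∧ (¬S ∨ ¬R)

S → (((¬R → R) → R) → (¬R ∧ ¬Q))
≡ ¬S ∨ (((¬R → R) → R) → (¬R ∧ ¬Q))   — eliminate →
≡ ¬S ∨ ¬((¬R → R) → R) ∨ (¬R ∧ ¬Q)   — eliminate →
≡ ¬S ∨ ¬(¬(¬R → R) ∨ R) ∨ (¬R ∧ ¬Q)   — eliminate →
≡ ¬S ∨ ¬(¬(¬¬R ∨ R) ∨ R) ∨ (¬R ∧ ¬Q)   — eliminate →
≡ ¬S ∨ (¬¬(¬¬R ∨ R) ∧ ¬R) ∨ (¬R ∧ ¬Q)   — De Morgan
≡ ¬S ∨ ((¬¬R ∨ R) ∧ ¬R) ∨ (¬R ∧ ¬Q)   — double negation
≡ ¬S ∨ ((R ∨ R) ∧ ¬R) ∨ (¬R ∧ ¬Q)   — double negation
≡ (¬S ∨ R ∨ R ∨ ¬R) ∧ (¬S ∨ R ∨ R ∨ ¬Q) ∧ (¬S ∨ ¬R ∨ ¬R) ∧ (¬S ∨ ¬R ∨ ¬Q)   — distribute ∨ over ∧
≡ (¬S ∨ R ∨ ¬Q) ∧ (¬S ∨ ¬R)   — simplify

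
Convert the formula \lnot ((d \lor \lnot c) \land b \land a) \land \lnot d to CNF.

\lnot ((d \lor \lnot c) \land b \land a) \land \lnot d
≡ (\lnot (d \lor \lnot c) \lor \lnot b \lor \lnot a) \land \lnot d   (De Morgan)
≡ ((\lnot d \land \lnot \lnot c) \lor \lnot b \lor \lnot a) \land \lnot d   (De Morgan)
≡ ((\lnot d \land c) \lor \lnot b \lor \lnot a) \land \lnot d   (double negation)
≡ (\lnot d \lor \lnot b \lor \lnot a) \land (c \lor \lnot b \lor \lnot a) \land \lnot d   (distribute \lor over \land)
≡ (c \lor \lnot b \lor \lnot a) \land \lnot d   (simplify)

(c \lor \lnot b \lor \lnot a) \land \lnot d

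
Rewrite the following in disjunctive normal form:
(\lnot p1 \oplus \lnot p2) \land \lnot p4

(\lnot p1 \oplus \lnot p2) \land \lnot p4
= ((\lnot p1 \land \lnot \lnot p2) \lor (\lnot \lnot p1 \land \lnot p2)) \land \lnot p4   — expand \oplus
= ((\lnot p1 \land p2) \lor (\lnot \lnot p1 \land \lnot p2)) \land \lnot p4   — double negation
= ((\lnot p1 \land p2) \lor (p1 \land \lnot p2)) \land \lnot p4   — double negation
= (\lnot p1 \land p2 \land \lnot p4) \lor (p1 \land \lnot p2 \land \lnot p4)   — distribute \land over \lor

(\lnot p1 \land p2 \land \lnot p4) \lor (p1 \land \lnot p2 \land \lnot p4)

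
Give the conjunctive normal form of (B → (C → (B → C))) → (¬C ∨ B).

(B → (C → (B → C))) → (¬C ∨ B)
⇔ ¬(B → (C → (B → C))) ∨ ¬C ∨ B   [eliminate →]
⇔ ¬(¬B ∨ (C → (B → C))) ∨ ¬C ∨ B   [eliminate →]
⇔ ¬(¬B ∨ ¬C ∨ (B → C)) ∨ ¬C ∨ B   [eliminate →]
⇔ ¬(¬B ∨ ¬C ∨ ¬B ∨ C) ∨ ¬C ∨ B   [eliminate →]
⇔ (¬¬B ∧ ¬¬C ∧ ¬¬B ∧ ¬C) ∨ ¬C ∨ B   [De Morgan]
⇔ (B ∧ ¬¬C ∧ ¬¬B ∧ ¬C) ∨ ¬C ∨ B   [double negation]
⇔ (B ∧ C ∧ ¬¬B ∧ ¬C) ∨ ¬C ∨ B   [double negation]
⇔ (B ∧ C ∧ B ∧ ¬C) ∨ ¬C ∨ B   [double negation]
⇔ (B ∨ ¬C ∨ B) ∧ (C ∨ ¬C ∨ B) ∧ (B ∨ ¬C ∨ B) ∧ (¬C ∨ ¬C ∨ B)   [distribute ∨ over ∧]
⇔ B ∨ ¬C   [simplify]

B ∨ ¬C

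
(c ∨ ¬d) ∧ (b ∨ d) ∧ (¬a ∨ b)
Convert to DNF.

(c ∨ ¬d) ∧ (b ∨ d) ∧ (¬a ∨ b)
= (c ∧ b ∧ ¬a) ∨ (c ∧ b ∧ b) ∨ (c ∧ d ∧ ¬a) ∨ (c ∧ d ∧ b) ∨ (¬d ∧ b ∧ ¬a) ∨ (¬d ∧ b ∧ b) ∨ (¬d ∧ d ∧ ¬a) ∨ (¬d ∧ d ∧ b)
= (c ∧ b) ∨ (c ∧ d ∧ ¬a) ∨ (¬d ∧ b)

(c ∧ b) ∨ (c ∧ d ∧ ¬a) ∨ (¬d ∧ b)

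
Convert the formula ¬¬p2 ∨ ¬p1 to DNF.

¬¬p2 ∨ ¬p1
⇔ p2 ∨ ¬p1   [double negation]

p2 ∨ ¬p1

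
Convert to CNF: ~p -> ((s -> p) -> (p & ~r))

p | s

~p -> ((s -> p) -> (p & ~r))
≡ ~~p | ((s -> p) -> (p & ~r))   (eliminate ->)
≡ ~~p | ~(s -> p) | (p & ~r)   (eliminate ->)
≡ ~~p | ~(~s | p) | (p & ~r)   (eliminate ->)
≡ p | ~(~s | p) | (p & ~r)   (double negation)
≡ p | (~~s & ~p) | (p & ~r)   (De Morgan)
≡ p | (s & ~p) | (p & ~r)   (double negation)
≡ (p | s | p) & (p | s | ~r) & (p | ~p | p) & (p | ~p | ~r)   (distribute | over &)
≡ p | s   (simplify)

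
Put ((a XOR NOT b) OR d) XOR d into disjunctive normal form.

(a AND b AND NOT d) OR (NOT a AND NOT b AND NOT d)

((a XOR NOT b) OR d) XOR d
= (((a XOR NOT b) OR d) AND NOT d) OR (NOT ((a XOR NOT b) OR d) AND d)   (expand XOR)
= (((a AND NOT NOT b) OR (NOT a AND NOT b) OR d) AND NOT d) OR (NOT ((a XOR NOT b) OR d) AND d)   (expand XOR)
= (((a AND NOT NOT b) OR (NOT a AND NOT b) OR d) AND NOT d) OR (NOT ((a AND NOT NOT b) OR (NOT a AND NOT b) OR d) AND d)   (expand XOR)
= (((a AND b) OR (NOT a AND NOT b) OR d) AND NOT d) OR (NOT ((a AND NOT NOT b) OR (NOT a AND NOT b) OR d) AND d)   (double negation)
= (((a AND b) OR (NOT a AND NOT b) OR d) AND NOT d) OR (NOT (a AND NOT NOT b) AND NOT (NOT a AND NOT b) AND NOT d AND d)   (De Morgan)
= (((a AND b) OR (NOT a AND NOT b) OR d) AND NOT d) OR ((NOT a OR NOT NOT NOT b) AND NOT (NOT a AND NOT b) AND NOT d AND d)   (De Morgan)
= (((a AND b) OR (NOT a AND NOT b) OR d) AND NOT d) OR ((NOT a OR NOT b) AND NOT (NOT a AND NOT b) AND NOT d AND d)   (double negation)
= (((a AND b) OR (NOT a AND NOT b) OR d) AND NOT d) OR ((NOT a OR NOT b) AND (NOT NOT a OR NOT NOT b) AND NOT d AND d)   (De Morgan)
= (((a AND b) OR (NOT a AND NOT b) OR d) AND NOT d) OR ((NOT a OR NOT b) AND (a OR NOT NOT b) AND NOT d AND d)   (double negation)
= (((a AND b) OR (NOT a AND NOT b) OR d) AND NOT d) OR ((NOT a OR NOT b) AND (a OR b) AND NOT d AND d)   (double negation)
= (a AND b AND NOT d) OR (NOT a AND NOT b AND NOT d) OR (d AND NOT d) OR (NOT a AND a AND NOT d AND d) OR (NOT a AND b AND NOT d AND d) OR (NOT b AND a AND NOT d AND d) OR (NOT b AND b AND NOT d AND d)   (distribute AND over OR)
= (a AND b AND NOT d) OR (NOT a AND NOT b AND NOT d)   (simplify)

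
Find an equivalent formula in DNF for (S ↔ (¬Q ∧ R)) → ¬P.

(S ∧ Q) ∨ (S ∧ ¬R) ∨ (¬Q ∧ R ∧ ¬S) ∨ ¬P

(S ↔ (¬Q ∧ R)) → ¬P
≡ ¬(S ↔ (¬Q ∧ R)) ∨ ¬P   [eliminate →]
≡ ¬((S → (¬Q ∧ R)) ∧ ((¬Q ∧ R) → S)) ∨ ¬P   [eliminate ↔]
≡ ¬((¬S ∨ (¬Q ∧ R)) ∧ ((¬Q ∧ R) → S)) ∨ ¬P   [eliminate →]
≡ ¬((¬S ∨ (¬Q ∧ R)) ∧ (¬(¬Q ∧ R) ∨ S)) ∨ ¬P   [eliminate →]
≡ ¬(¬S ∨ (¬Q ∧ R)) ∨ ¬(¬(¬Q ∧ R) ∨ S) ∨ ¬P   [De Morgan]
≡ (¬¬S ∧ ¬(¬Q ∧ R)) ∨ ¬(¬(¬Q ∧ R) ∨ S) ∨ ¬P   [De Morgan]
≡ (S ∧ ¬(¬Q ∧ R)) ∨ ¬(¬(¬Q ∧ R) ∨ S) ∨ ¬P   [double negation]
≡ (S ∧ (¬¬Q ∨ ¬R)) ∨ ¬(¬(¬Q ∧ R) ∨ S) ∨ ¬P   [De Morgan]
≡ (S ∧ (Q ∨ ¬R)) ∨ ¬(¬(¬Q ∧ R) ∨ S) ∨ ¬P   [double negation]
≡ (S ∧ (Q ∨ ¬R)) ∨ (¬¬(¬Q ∧ R) ∧ ¬S) ∨ ¬P   [De Morgan]
≡ (S ∧ (Q ∨ ¬R)) ∨ (¬Q ∧ R ∧ ¬S) ∨ ¬P   [double negation]
≡ (S ∧ Q) ∨ (S ∧ ¬R) ∨ (¬Q ∧ R ∧ ¬S) ∨ ¬P   [distribute ∧ over ∨]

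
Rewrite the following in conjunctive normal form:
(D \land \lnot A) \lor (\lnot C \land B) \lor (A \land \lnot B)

(D \land \lnot A) \lor (\lnot C \land B) \lor (A \land \lnot B)
≡ (D \lor \lnot C \lor A) \land (D \lor \lnot C \lor \lnot B) \land (D \lor B \lor A) \land (D \lor B \lor \lnot B) \land (\lnot A \lor \lnot C \lor A) \land (\lnot A \lor \lnot C \lor \lnot B) \land (\lnot A \lor B \lor A) \land (\lnot A \lor B \lor \lnot B)   [distribute \lor over \land]
≡ (D \lor \lnot C \lor A) \land (D \lor \lnot C \lor \lnot B) \land (D \lor B \lor A) \land (\lnot A \lor \lnot C \lor \lnot B)   [simplify]

(D \lor \lnot C \lor A) \land (D \lor \lnot C \lor \lnot B) \land (D \lor B \lor A) \land (\lnot A \lor \lnot C \lor \lnot B)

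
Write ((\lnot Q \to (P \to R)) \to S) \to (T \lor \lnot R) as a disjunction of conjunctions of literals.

(Q \land \lnot S) \lor (\lnot P \land \lnot S) \lor (R \land \lnot S) \lor T \lor \lnot R

((\lnot Q \to (P \to R)) \to S) \to (T \lor \lnot R)
≡ \lnot ((\lnot Q \to (P \to R)) \to S) \lor T \lor \lnot R   [eliminate \to]
≡ \lnot (\lnot (\lnot Q \to (P \to R)) \lor S) \lor T \lor \lnot R   [eliminate \to]
≡ \lnot (\lnot (\lnot \lnot Q \lor (P \to R)) \lor S) \lor T \lor \lnot R   [eliminate \to]
≡ \lnot (\lnot (\lnot \lnot Q \lor \lnot P \lor R) \lor S) \lor T \lor \lnot R   [eliminate \to]
≡ (\lnot \lnot (\lnot \lnot Q \lor \lnot P \lor R) \land \lnot S) \lor T \lor \lnot R   [De Morgan]
≡ ((\lnot \lnot Q \lor \lnot P \lor R) \land \lnot S) \lor T \lor \lnot R   [double negation]
≡ ((Q \lor \lnot P \lor R) \land \lnot S) \lor T \lor \lnot R   [double negation]
≡ (Q \land \lnot S) \lor (\lnot P \land \lnot S) \lor (R \land \lnot S) \lor T \lor \lnot R   [distribute \land over \lor]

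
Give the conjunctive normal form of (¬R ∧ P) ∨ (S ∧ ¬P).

(¬R ∧ P) ∨ (S ∧ ¬P)
≡ (¬R ∨ S) ∧ (¬R ∨ ¬P) ∧ (P ∨ S) ∧ (P ∨ ¬P)   [distribute ∨ over ∧]
≡ (¬R ∨ S) ∧ (¬R ∨ ¬P) ∧ (P ∨ S)   [simplify]

(¬R ∨ S) ∧ (¬R ∨ ¬P) ∧ (P ∨ S)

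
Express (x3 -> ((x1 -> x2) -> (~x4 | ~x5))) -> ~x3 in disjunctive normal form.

(x3 -> ((x1 -> x2) -> (~x4 | ~x5))) -> ~x3
≡ ~(x3 -> ((x1 -> x2) -> (~x4 | ~x5))) | ~x3   (eliminate ->)
≡ ~(~x3 | ((x1 -> x2) -> (~x4 | ~x5))) | ~x3   (eliminate ->)
≡ ~(~x3 | ~(x1 -> x2) | ~x4 | ~x5) | ~x3   (eliminate ->)
≡ ~(~x3 | ~(~x1 | x2) | ~x4 | ~x5) | ~x3   (eliminate ->)
≡ (~~x3 & ~~(~x1 | x2) & ~~x4 & ~~x5) | ~x3   (De Morgan)
≡ (x3 & ~~(~x1 | x2) & ~~x4 & ~~x5) | ~x3   (double negation)
≡ (x3 & (~x1 | x2) & ~~x4 & ~~x5) | ~x3   (double negation)
≡ (x3 & (~x1 | x2) & x4 & ~~x5) | ~x3   (double negation)
≡ (x3 & (~x1 | x2) & x4 & x5) | ~x3   (double negation)
≡ (x3 & ~x1 & x4 & x5) | (x3 & x2 & x4 & x5) | ~x3   (distribute & over |)

(x3 & ~x1 & x4 & x5) | (x3 & x2 & x4 & x5) | ~x3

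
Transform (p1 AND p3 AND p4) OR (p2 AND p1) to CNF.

(p1 AND p3 AND p4) OR (p2 AND p1)
≡ (p1 OR p2) AND (p1 OR p1) AND (p3 OR p2) AND (p3 OR p1) AND (p4 OR p2) AND (p4 OR p1)
≡ p1 AND (p3 OR p2) AND (p4 OR p2)

p1 AND (p3 OR p2) AND (p4 OR p2)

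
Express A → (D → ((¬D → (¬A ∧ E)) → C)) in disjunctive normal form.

¬A ∨ ¬D ∨ C

A → (D → ((¬D → (¬A ∧ E)) → C))
= ¬A ∨ (D → ((¬D → (¬A ∧ E)) → C))   — eliminate →
= ¬A ∨ ¬D ∨ ((¬D → (¬A ∧ E)) → C)   — eliminate →
= ¬A ∨ ¬D ∨ ¬(¬D → (¬A ∧ E)) ∨ C   — eliminate →
= ¬A ∨ ¬D ∨ ¬(¬¬D ∨ (¬A ∧ E)) ∨ C   — eliminate →
= ¬A ∨ ¬D ∨ (¬¬¬D ∧ ¬(¬A ∧ E)) ∨ C   — De Morgan
= ¬A ∨ ¬D ∨ (¬D ∧ ¬(¬A ∧ E)) ∨ C   — double negation
= ¬A ∨ ¬D ∨ (¬D ∧ (¬¬A ∨ ¬E)) ∨ C   — De Morgan
= ¬A ∨ ¬D ∨ (¬D ∧ (A ∨ ¬E)) ∨ C   — double negation
= ¬A ∨ ¬D ∨ (¬D ∧ A) ∨ (¬D ∧ ¬E) ∨ C   — distribute ∧ over ∨
= ¬A ∨ ¬D ∨ C   — simplify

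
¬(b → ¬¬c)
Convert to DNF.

¬(b → ¬¬c)
= ¬(¬b ∨ ¬¬c)
= ¬¬b ∧ ¬¬¬c
= b ∧ ¬¬¬c
= b ∧ ¬c

b ∧ ¬c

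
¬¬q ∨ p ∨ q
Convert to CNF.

¬¬q ∨ p ∨ q
≡ q ∨ p ∨ q   — double negation
≡ q ∨ p   — simplify

q ∨ p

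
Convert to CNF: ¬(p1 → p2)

¬(p1 → p2)
≡ ¬(¬p1 ∨ p2)   [eliminate →]
≡ ¬¬p1 ∧ ¬p2   [De Morgan]
≡ p1 ∧ ¬p2   [double negation]

p1 ∧ ¬p2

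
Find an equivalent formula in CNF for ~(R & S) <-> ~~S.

S & (~S | ~R)

~(R & S) <-> ~~S
⇔ (~(R & S) -> ~~S) & (~~S -> ~(R & S))   (eliminate <->)
⇔ (~~(R & S) | ~~S) & (~~S -> ~(R & S))   (eliminate ->)
⇔ (~~(R & S) | ~~S) & (~~~S | ~(R & S))   (eliminate ->)
⇔ ((R & S) | ~~S) & (~~~S | ~(R & S))   (double negation)
⇔ ((R & S) | S) & (~~~S | ~(R & S))   (double negation)
⇔ ((R & S) | S) & (~S | ~(R & S))   (double negation)
⇔ ((R & S) | S) & (~S | ~R | ~S)   (De Morgan)
⇔ (R | S) & (S | S) & (~S | ~R | ~S)   (distribute | over &)
⇔ S & (~S | ~R)   (simplify)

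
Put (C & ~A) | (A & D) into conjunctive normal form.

(C & ~A) | (A & D)
≡ (C | A) & (C | D) & (~A | A) & (~A | D)   [distribute | over &]
≡ (C | A) & (C | D) & (~A | D)   [simplify]

(C | A) & (C | D) & (~A | D)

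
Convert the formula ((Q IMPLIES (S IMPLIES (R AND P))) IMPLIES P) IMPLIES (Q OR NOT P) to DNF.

((Q IMPLIES (S IMPLIES (R AND P))) IMPLIES P) IMPLIES (Q OR NOT P)
≡ NOT ((Q IMPLIES (S IMPLIES (R AND P))) IMPLIES P) OR Q OR NOT P   [eliminate IMPLIES]
≡ NOT (NOT (Q IMPLIES (S IMPLIES (R AND P))) OR P) OR Q OR NOT P   [eliminate IMPLIES]
≡ NOT (NOT (NOT Q OR (S IMPLIES (R AND P))) OR P) OR Q OR NOT P   [eliminate IMPLIES]
≡ NOT (NOT (NOT Q OR NOT S OR (R AND P)) OR P) OR Q OR NOT P   [eliminate IMPLIES]
≡ (NOT NOT (NOT Q OR NOT S OR (R AND P)) AND NOT P) OR Q OR NOT P   [De Morgan]
≡ ((NOT Q OR NOT S OR (R AND P)) AND NOT P) OR Q OR NOT P   [double negation]
≡ (NOT Q AND NOT P) OR (NOT S AND NOT P) OR (R AND P AND NOT P) OR Q OR NOT P   [distribute AND over OR]
≡ Q OR NOT P   [simplify]

Q OR NOT P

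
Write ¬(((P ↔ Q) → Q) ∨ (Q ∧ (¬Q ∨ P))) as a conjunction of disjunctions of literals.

(¬P ∨ Q) ∧ ¬Q

¬(((P ↔ Q) → Q) ∨ (Q ∧ (¬Q ∨ P)))
≡ ¬(¬(P ↔ Q) ∨ Q ∨ (Q ∧ (¬Q ∨ P)))
≡ ¬(¬((P → Q) ∧ (Q → P)) ∨ Q ∨ (Q ∧ (¬Q ∨ P)))
≡ ¬(¬((¬P ∨ Q) ∧ (Q → P)) ∨ Q ∨ (Q ∧ (¬Q ∨ P)))
≡ ¬(¬((¬P ∨ Q) ∧ (¬Q ∨ P)) ∨ Q ∨ (Q ∧ (¬Q ∨ P)))
≡ ¬¬((¬P ∨ Q) ∧ (¬Q ∨ P)) ∧ ¬Q ∧ ¬(Q ∧ (¬Q ∨ P))
≡ (¬P ∨ Q) ∧ (¬Q ∨ P) ∧ ¬Q ∧ ¬(Q ∧ (¬Q ∨ P))
≡ (¬P ∨ Q) ∧ (¬Q ∨ P) ∧ ¬Q ∧ (¬Q ∨ ¬(¬Q ∨ P))
≡ (¬P ∨ Q) ∧ (¬Q ∨ P) ∧ ¬Q ∧ (¬Q ∨ (¬¬Q ∧ ¬P))
≡ (¬P ∨ Q) ∧ (¬Q ∨ P) ∧ ¬Q ∧ (¬Q ∨ (Q ∧ ¬P))
≡ (¬P ∨ Q) ∧ (¬Q ∨ P) ∧ ¬Q ∧ (¬Q ∨ Q) ∧ (¬Q ∨ ¬P)
≡ (¬P ∨ Q) ∧ ¬Q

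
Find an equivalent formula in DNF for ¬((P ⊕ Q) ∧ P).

¬((P ⊕ Q) ∧ P)
= ¬((P ∧ ¬Q ∨ ¬P ∧ Q) ∧ P)   [expand ⊕]
= ¬(P ∧ ¬Q ∨ ¬P ∧ Q) ∨ ¬P   [De Morgan]
= ¬(P ∧ ¬Q) ∧ ¬(¬P ∧ Q) ∨ ¬P   [De Morgan]
= (¬P ∨ ¬¬Q) ∧ ¬(¬P ∧ Q) ∨ ¬P   [De Morgan]
= (¬P ∨ Q) ∧ ¬(¬P ∧ Q) ∨ ¬P   [double negation]
= (¬P ∨ Q) ∧ (¬¬P ∨ ¬Q) ∨ ¬P   [De Morgan]
= (¬P ∨ Q) ∧ (P ∨ ¬Q) ∨ ¬P   [double negation]
= ¬P ∧ P ∨ ¬P ∧ ¬Q ∨ Q ∧ P ∨ Q ∧ ¬Q ∨ ¬P   [distribute ∧ over ∨]
= Q ∧ P ∨ ¬P   [simplify]

Q ∧ P ∨ ¬P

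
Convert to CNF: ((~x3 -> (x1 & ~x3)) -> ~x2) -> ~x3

x2 | ~x3

((~x3 -> (x1 & ~x3)) -> ~x2) -> ~x3
⇔ ~((~x3 -> (x1 & ~x3)) -> ~x2) | ~x3   (eliminate ->)
⇔ ~(~(~x3 -> (x1 & ~x3)) | ~x2) | ~x3   (eliminate ->)
⇔ ~(~(~~x3 | (x1 & ~x3)) | ~x2) | ~x3   (eliminate ->)
⇔ (~~(~~x3 | (x1 & ~x3)) & ~~x2) | ~x3   (De Morgan)
⇔ ((~~x3 | (x1 & ~x3)) & ~~x2) | ~x3   (double negation)
⇔ ((x3 | (x1 & ~x3)) & ~~x2) | ~x3   (double negation)
⇔ ((x3 | (x1 & ~x3)) & x2) | ~x3   (double negation)
⇔ (x3 | x1 | ~x3) & (x3 | ~x3 | ~x3) & (x2 | ~x3)   (distribute | over &)
⇔ x2 | ~x3   (simplify)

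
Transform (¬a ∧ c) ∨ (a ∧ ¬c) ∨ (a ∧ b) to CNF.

(¬a ∨ ¬c ∨ b) ∧ (c ∨ a)

(¬a ∧ c) ∨ (a ∧ ¬c) ∨ (a ∧ b)
⇔ (¬a ∨ a ∨ a) ∧ (¬a ∨ a ∨ b) ∧ (¬a ∨ ¬c ∨ a) ∧ (¬a ∨ ¬c ∨ b) ∧ (c ∨ a ∨ a) ∧ (c ∨ a ∨ b) ∧ (c ∨ ¬c ∨ a) ∧ (c ∨ ¬c ∨ b)   [distribute ∨ over ∧]
⇔ (¬a ∨ ¬c ∨ b) ∧ (c ∨ a)   [simplify]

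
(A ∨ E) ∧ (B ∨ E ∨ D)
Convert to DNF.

(A ∧ B) ∨ (A ∧ D) ∨ E

(A ∨ E) ∧ (B ∨ E ∨ D)
≡ (A ∧ B) ∨ (A ∧ E) ∨ (A ∧ D) ∨ (E ∧ B) ∨ (E ∧ E) ∨ (E ∧ D)   (distribute ∧ over ∨)
≡ (A ∧ B) ∨ (A ∧ D) ∨ E   (simplify)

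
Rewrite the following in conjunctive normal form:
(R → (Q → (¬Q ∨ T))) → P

(R ∨ P) ∧ (Q ∨ P) ∧ (¬T ∨ P)

(R → (Q → (¬Q ∨ T))) → P
⇔ ¬(R → (Q → (¬Q ∨ T))) ∨ P   (eliminate →)
⇔ ¬(¬R ∨ (Q → (¬Q ∨ T))) ∨ P   (eliminate →)
⇔ ¬(¬R ∨ ¬Q ∨ ¬Q ∨ T) ∨ P   (eliminate →)
⇔ (¬¬R ∧ ¬¬Q ∧ ¬¬Q ∧ ¬T) ∨ P   (De Morgan)
⇔ (R ∧ ¬¬Q ∧ ¬¬Q ∧ ¬T) ∨ P   (double negation)
⇔ (R ∧ Q ∧ ¬¬Q ∧ ¬T) ∨ P   (double negation)
⇔ (R ∧ Q ∧ Q ∧ ¬T) ∨ P   (double negation)
⇔ (R ∨ P) ∧ (Q ∨ P) ∧ (Q ∨ P) ∧ (¬T ∨ P)   (distribute ∨ over ∧)
⇔ (R ∨ P) ∧ (Q ∨ P) ∧ (¬T ∨ P)   (simplify)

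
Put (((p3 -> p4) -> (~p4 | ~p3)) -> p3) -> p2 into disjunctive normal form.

(((p3 -> p4) -> (~p4 | ~p3)) -> p3) -> p2
⇔ ~(((p3 -> p4) -> (~p4 | ~p3)) -> p3) | p2   [eliminate ->]
⇔ ~(~((p3 -> p4) -> (~p4 | ~p3)) | p3) | p2   [eliminate ->]
⇔ ~(~(~(p3 -> p4) | ~p4 | ~p3) | p3) | p2   [eliminate ->]
⇔ ~(~(~(~p3 | p4) | ~p4 | ~p3) | p3) | p2   [eliminate ->]
⇔ (~~(~(~p3 | p4) | ~p4 | ~p3) & ~p3) | p2   [De Morgan]
⇔ ((~(~p3 | p4) | ~p4 | ~p3) & ~p3) | p2   [double negation]
⇔ (((~~p3 & ~p4) | ~p4 | ~p3) & ~p3) | p2   [De Morgan]
⇔ (((p3 & ~p4) | ~p4 | ~p3) & ~p3) | p2   [double negation]
⇔ (p3 & ~p4 & ~p3) | (~p4 & ~p3) | (~p3 & ~p3) | p2   [distribute & over |]
⇔ ~p3 | p2   [simplify]

~p3 | p2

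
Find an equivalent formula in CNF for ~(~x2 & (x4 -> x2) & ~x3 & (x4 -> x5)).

x2 | x4 | x3

~(~x2 & (x4 -> x2) & ~x3 & (x4 -> x5))
≡ ~(~x2 & (~x4 | x2) & ~x3 & (x4 -> x5))   (eliminate ->)
≡ ~(~x2 & (~x4 | x2) & ~x3 & (~x4 | x5))   (eliminate ->)
≡ ~~x2 | ~(~x4 | x2) | ~~x3 | ~(~x4 | x5)   (De Morgan)
≡ x2 | ~(~x4 | x2) | ~~x3 | ~(~x4 | x5)   (double negation)
≡ x2 | (~~x4 & ~x2) | ~~x3 | ~(~x4 | x5)   (De Morgan)
≡ x2 | (x4 & ~x2) | ~~x3 | ~(~x4 | x5)   (double negation)
≡ x2 | (x4 & ~x2) | x3 | ~(~x4 | x5)   (double negation)
≡ x2 | (x4 & ~x2) | x3 | (~~x4 & ~x5)   (De Morgan)
≡ x2 | (x4 & ~x2) | x3 | (x4 & ~x5)   (double negation)
≡ (x2 | x4 | x3 | x4) & (x2 | x4 | x3 | ~x5) & (x2 | ~x2 | x3 | x4) & (x2 | ~x2 | x3 | ~x5)   (distribute | over &)
≡ x2 | x4 | x3   (simplify)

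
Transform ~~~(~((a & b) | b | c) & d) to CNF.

b | c | ~d

~~~(~((a & b) | b | c) & d)
≡ ~(~((a & b) | b | c) & d)   (double negation)
≡ ~~((a & b) | b | c) | ~d   (De Morgan)
≡ (a & b) | b | c | ~d   (double negation)
≡ (a | b | c | ~d) & (b | b | c | ~d)   (distribute | over &)
≡ b | c | ~d   (simplify)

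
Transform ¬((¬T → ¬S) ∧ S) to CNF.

¬T ∨ ¬S

¬((¬T → ¬S) ∧ S)
≡ ¬((¬¬T ∨ ¬S) ∧ S)   (eliminate →)
≡ ¬(¬¬T ∨ ¬S) ∨ ¬S   (De Morgan)
≡ (¬¬¬T ∧ ¬¬S) ∨ ¬S   (De Morgan)
≡ (¬T ∧ ¬¬S) ∨ ¬S   (double negation)
≡ (¬T ∧ S) ∨ ¬S   (double negation)
≡ (¬T ∨ ¬S) ∧ (S ∨ ¬S)   (distribute ∨ over ∧)
≡ ¬T ∨ ¬S   (simplify)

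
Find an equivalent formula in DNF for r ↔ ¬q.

r ↔ ¬q
≡ (r → ¬q) ∧ (¬q → r)   (eliminate ↔)
≡ (¬r ∨ ¬q) ∧ (¬q → r)   (eliminate →)
≡ (¬r ∨ ¬q) ∧ (¬¬q ∨ r)   (eliminate →)
≡ (¬r ∨ ¬q) ∧ (q ∨ r)   (double negation)
≡ ¬r ∧ q ∨ ¬r ∧ r ∨ ¬q ∧ q ∨ ¬q ∧ r   (distribute ∧ over ∨)
≡ ¬r ∧ q ∨ ¬q ∧ r   (simplify)

¬r ∧ q ∨ ¬q ∧ r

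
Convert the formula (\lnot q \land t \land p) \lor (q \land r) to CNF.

(\lnot q \lor r) \land (t \lor q) \land (t \lor r) \land (p \lor q) \land (p \lor r)

(\lnot q \land t \land p) \lor (q \land r)
= (\lnot q \lor q) \land (\lnot q \lor r) \land (t \lor q) \land (t \lor r) \land (p \lor q) \land (p \lor r)   (distribute \lor over \land)
= (\lnot q \lor r) \land (t \lor q) \land (t \lor r) \land (p \lor q) \land (p \lor r)   (simplify)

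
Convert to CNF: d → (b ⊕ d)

d → (b ⊕ d)
≡ ¬d ∨ (b ⊕ d)   (eliminate →)
≡ ¬d ∨ ((b ∨ d) ∧ ¬(b ∧ d))   (expand ⊕)
≡ ¬d ∨ ((b ∨ d) ∧ (¬b ∨ ¬d))   (De Morgan)
≡ (¬d ∨ b ∨ d) ∧ (¬d ∨ ¬b ∨ ¬d)   (distribute ∨ over ∧)
≡ ¬d ∨ ¬b   (simplify)

¬d ∨ ¬b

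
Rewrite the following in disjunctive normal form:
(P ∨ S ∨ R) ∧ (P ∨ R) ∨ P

P ∨ R

(P ∨ S ∨ R) ∧ (P ∨ R) ∨ P
≡ P ∧ P ∨ P ∧ R ∨ S ∧ P ∨ S ∧ R ∨ R ∧ P ∨ R ∧ R ∨ P   (distribute ∧ over ∨)
≡ P ∨ R   (simplify)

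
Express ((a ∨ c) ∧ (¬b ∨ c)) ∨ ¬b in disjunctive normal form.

((a ∨ c) ∧ (¬b ∨ c)) ∨ ¬b
≡ (a ∧ ¬b) ∨ (a ∧ c) ∨ (c ∧ ¬b) ∨ (c ∧ c) ∨ ¬b   — distribute ∧ over ∨
≡ c ∨ ¬b   — simplify

c ∨ ¬b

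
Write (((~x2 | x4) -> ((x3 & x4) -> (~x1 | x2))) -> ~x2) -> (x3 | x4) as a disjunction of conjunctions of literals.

x2 | x3 | x4

(((~x2 | x4) -> ((x3 & x4) -> (~x1 | x2))) -> ~x2) -> (x3 | x4)
= ~(((~x2 | x4) -> ((x3 & x4) -> (~x1 | x2))) -> ~x2) | x3 | x4   [eliminate ->]
= ~(~((~x2 | x4) -> ((x3 & x4) -> (~x1 | x2))) | ~x2) | x3 | x4   [eliminate ->]
= ~(~(~(~x2 | x4) | ((x3 & x4) -> (~x1 | x2))) | ~x2) | x3 | x4   [eliminate ->]
= ~(~(~(~x2 | x4) | ~(x3 & x4) | ~x1 | x2) | ~x2) | x3 | x4   [eliminate ->]
= (~~(~(~x2 | x4) | ~(x3 & x4) | ~x1 | x2) & ~~x2) | x3 | x4   [De Morgan]
= ((~(~x2 | x4) | ~(x3 & x4) | ~x1 | x2) & ~~x2) | x3 | x4   [double negation]
= (((~~x2 & ~x4) | ~(x3 & x4) | ~x1 | x2) & ~~x2) | x3 | x4   [De Morgan]
= (((x2 & ~x4) | ~(x3 & x4) | ~x1 | x2) & ~~x2) | x3 | x4   [double negation]
= (((x2 & ~x4) | ~x3 | ~x4 | ~x1 | x2) & ~~x2) | x3 | x4   [De Morgan]
= (((x2 & ~x4) | ~x3 | ~x4 | ~x1 | x2) & x2) | x3 | x4   [double negation]
= (x2 & ~x4 & x2) | (~x3 & x2) | (~x4 & x2) | (~x1 & x2) | (x2 & x2) | x3 | x4   [distribute & over |]
= x2 | x3 | x4   [simplify]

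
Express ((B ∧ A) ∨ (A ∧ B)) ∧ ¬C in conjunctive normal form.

((B ∧ A) ∨ (A ∧ B)) ∧ ¬C
≡ (B ∨ A) ∧ (B ∨ B) ∧ (A ∨ A) ∧ (A ∨ B) ∧ ¬C   [distribute ∨ over ∧]
≡ B ∧ A ∧ ¬C   [simplify]

B ∧ A ∧ ¬C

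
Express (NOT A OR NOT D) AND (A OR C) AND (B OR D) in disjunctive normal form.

(NOT A AND C AND B) OR (NOT A AND C AND D) OR (NOT D AND A AND B) OR (NOT D AND C AND B)

(NOT A OR NOT D) AND (A OR C) AND (B OR D)
≡ (NOT A AND A AND B) OR (NOT A AND A AND D) OR (NOT A AND C AND B) OR (NOT A AND C AND D) OR (NOT D AND A AND B) OR (NOT D AND A AND D) OR (NOT D AND C AND B) OR (NOT D AND C AND D)
≡ (NOT A AND C AND B) OR (NOT A AND C AND D) OR (NOT D AND A AND B) OR (NOT D AND C AND B)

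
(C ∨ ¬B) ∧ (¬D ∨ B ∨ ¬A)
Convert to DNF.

(C ∨ ¬B) ∧ (¬D ∨ B ∨ ¬A)
= (C ∧ ¬D) ∨ (C ∧ B) ∨ (C ∧ ¬A) ∨ (¬B ∧ ¬D) ∨ (¬B ∧ B) ∨ (¬B ∧ ¬A)   — distribute ∧ over ∨
= (C ∧ ¬D) ∨ (C ∧ B) ∨ (C ∧ ¬A) ∨ (¬B ∧ ¬D) ∨ (¬B ∧ ¬A)   — simplify

(C ∧ ¬D) ∨ (C ∧ B) ∨ (C ∧ ¬A) ∨ (¬B ∧ ¬D) ∨ (¬B ∧ ¬A)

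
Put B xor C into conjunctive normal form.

(B | C) & (~B | ~C)

B xor C
≡ (B | C) & ~(B & C)   (expand xor)
≡ (B | C) & (~B | ~C)   (De Morgan)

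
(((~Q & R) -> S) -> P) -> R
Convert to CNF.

~P | R

(((~Q & R) -> S) -> P) -> R
⇔ ~(((~Q & R) -> S) -> P) | R   (eliminate ->)
⇔ ~(~((~Q & R) -> S) | P) | R   (eliminate ->)
⇔ ~(~(~(~Q & R) | S) | P) | R   (eliminate ->)
⇔ (~~(~(~Q & R) | S) & ~P) | R   (De Morgan)
⇔ ((~(~Q & R) | S) & ~P) | R   (double negation)
⇔ ((~~Q | ~R | S) & ~P) | R   (De Morgan)
⇔ ((Q | ~R | S) & ~P) | R   (double negation)
⇔ (Q | ~R | S | R) & (~P | R)   (distribute | over &)
⇔ ~P | R   (simplify)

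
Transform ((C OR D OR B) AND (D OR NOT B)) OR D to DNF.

(C AND NOT B) OR D

((C OR D OR B) AND (D OR NOT B)) OR D
= (C AND D) OR (C AND NOT B) OR (D AND D) OR (D AND NOT B) OR (B AND D) OR (B AND NOT B) OR D   [distribute AND over OR]
= (C AND NOT B) OR D   [simplify]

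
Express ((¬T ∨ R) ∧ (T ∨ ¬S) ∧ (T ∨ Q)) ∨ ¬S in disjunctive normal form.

((¬T ∨ R) ∧ (T ∨ ¬S) ∧ (T ∨ Q)) ∨ ¬S
≡ (¬T ∧ T ∧ T) ∨ (¬T ∧ T ∧ Q) ∨ (¬T ∧ ¬S ∧ T) ∨ (¬T ∧ ¬S ∧ Q) ∨ (R ∧ T ∧ T) ∨ (R ∧ T ∧ Q) ∨ (R ∧ ¬S ∧ T) ∨ (R ∧ ¬S ∧ Q) ∨ ¬S   — distribute ∧ over ∨
≡ (R ∧ T) ∨ ¬S   — simplify

(R ∧ T) ∨ ¬S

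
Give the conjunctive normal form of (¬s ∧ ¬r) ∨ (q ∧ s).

(¬s ∧ ¬r) ∨ (q ∧ s)
⇔ (¬s ∨ q) ∧ (¬s ∨ s) ∧ (¬r ∨ q) ∧ (¬r ∨ s)   [distribute ∨ over ∧]
⇔ (¬s ∨ q) ∧ (¬r ∨ q) ∧ (¬r ∨ s)   [simplify]

(¬s ∨ q) ∧ (¬r ∨ q) ∧ (¬r ∨ s)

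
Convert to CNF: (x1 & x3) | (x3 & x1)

x1 & x3

(x1 & x3) | (x3 & x1)
≡ (x1 | x3) & (x1 | x1) & (x3 | x3) & (x3 | x1)   [distribute | over &]
≡ x1 & x3   [simplify]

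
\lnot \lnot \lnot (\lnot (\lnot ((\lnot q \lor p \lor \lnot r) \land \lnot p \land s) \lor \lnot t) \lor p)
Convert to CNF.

(q \lor p \lor \lnot s \lor \lnot t) \land (r \lor p \lor \lnot s \lor \lnot t) \land \lnot p

\lnot \lnot \lnot (\lnot (\lnot ((\lnot q \lor p \lor \lnot r) \land \lnot p \land s) \lor \lnot t) \lor p)
⇔ \lnot (\lnot (\lnot ((\lnot q \lor p \lor \lnot r) \land \lnot p \land s) \lor \lnot t) \lor p)   — double negation
⇔ \lnot \lnot (\lnot ((\lnot q \lor p \lor \lnot r) \land \lnot p \land s) \lor \lnot t) \land \lnot p   — De Morgan
⇔ (\lnot ((\lnot q \lor p \lor \lnot r) \land \lnot p \land s) \lor \lnot t) \land \lnot p   — double negation
⇔ (\lnot (\lnot q \lor p \lor \lnot r) \lor \lnot \lnot p \lor \lnot s \lor \lnot t) \land \lnot p   — De Morgan
⇔ ((\lnot \lnot q \land \lnot p \land \lnot \lnot r) \lor \lnot \lnot p \lor \lnot s \lor \lnot t) \land \lnot p   — De Morgan
⇔ ((q \land \lnot p \land \lnot \lnot r) \lor \lnot \lnot p \lor \lnot s \lor \lnot t) \land \lnot p   — double negation
⇔ ((q \land \lnot p \land r) \lor \lnot \lnot p \lor \lnot s \lor \lnot t) \land \lnot p   — double negation
⇔ ((q \land \lnot p \land r) \lor p \lor \lnot s \lor \lnot t) \land \lnot p   — double negation
⇔ (q \lor p \lor \lnot s \lor \lnot t) \land (\lnot p \lor p \lor \lnot s \lor \lnot t) \land (r \lor p \lor \lnot s \lor \lnot t) \land \lnot p   — distribute \lor over \land
⇔ (q \lor p \lor \lnot s \lor \lnot t) \land (r \lor p \lor \lnot s \lor \lnot t) \land \lnot p   — simplify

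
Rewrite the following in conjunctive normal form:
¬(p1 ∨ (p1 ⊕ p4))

¬p1 ∧ (¬p4 ∨ p1)

¬(p1 ∨ (p1 ⊕ p4))
≡ ¬(p1 ∨ ((p1 ∨ p4) ∧ ¬(p1 ∧ p4)))   [expand ⊕]
≡ ¬p1 ∧ ¬((p1 ∨ p4) ∧ ¬(p1 ∧ p4))   [De Morgan]
≡ ¬p1 ∧ (¬(p1 ∨ p4) ∨ ¬¬(p1 ∧ p4))   [De Morgan]
≡ ¬p1 ∧ ((¬p1 ∧ ¬p4) ∨ ¬¬(p1 ∧ p4))   [De Morgan]
≡ ¬p1 ∧ ((¬p1 ∧ ¬p4) ∨ (p1 ∧ p4))   [double negation]
≡ ¬p1 ∧ (¬p1 ∨ p1) ∧ (¬p1 ∨ p4) ∧ (¬p4 ∨ p1) ∧ (¬p4 ∨ p4)   [distribute ∨ over ∧]
≡ ¬p1 ∧ (¬p4 ∨ p1)   [simplify]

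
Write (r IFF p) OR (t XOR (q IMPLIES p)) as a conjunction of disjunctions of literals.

(NOT r OR p OR t OR NOT q) AND (NOT r OR p OR NOT t OR q) AND (NOT p OR r OR NOT t)

(r IFF p) OR (t XOR (q IMPLIES p))
≡ ((r IMPLIES p) AND (p IMPLIES r)) OR (t XOR (q IMPLIES p))   [eliminate IFF]
≡ ((NOT r OR p) AND (p IMPLIES r)) OR (t XOR (q IMPLIES p))   [eliminate IMPLIES]
≡ ((NOT r OR p) AND (NOT p OR r)) OR (t XOR (q IMPLIES p))   [eliminate IMPLIES]
≡ ((NOT r OR p) AND (NOT p OR r)) OR ((t OR (q IMPLIES p)) AND NOT (t AND (q IMPLIES p)))   [expand XOR]
≡ ((NOT r OR p) AND (NOT p OR r)) OR ((t OR NOT q OR p) AND NOT (t AND (q IMPLIES p)))   [eliminate IMPLIES]
≡ ((NOT r OR p) AND (NOT p OR r)) OR ((t OR NOT q OR p) AND NOT (t AND (NOT q OR p)))   [eliminate IMPLIES]
≡ ((NOT r OR p) AND (NOT p OR r)) OR ((t OR NOT q OR p) AND (NOT t OR NOT (NOT q OR p)))   [De Morgan]
≡ ((NOT r OR p) AND (NOT p OR r)) OR ((t OR NOT q OR p) AND (NOT t OR (NOT NOT q AND NOT p)))   [De Morgan]
≡ ((NOT r OR p) AND (NOT p OR r)) OR ((t OR NOT q OR p) AND (NOT t OR (q AND NOT p)))   [double negation]
≡ (NOT r OR p OR t OR NOT q OR p) AND (NOT r OR p OR NOT t OR q) AND (NOT r OR p OR NOT t OR NOT p) AND (NOT p OR r OR t OR NOT q OR p) AND (NOT p OR r OR NOT t OR q) AND (NOT p OR r OR NOT t OR NOT p)   [distribute OR over AND]
≡ (NOT r OR p OR t OR NOT q) AND (NOT r OR p OR NOT t OR q) AND (NOT p OR r OR NOT t)   [simplify]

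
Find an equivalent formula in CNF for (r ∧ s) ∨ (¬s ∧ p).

(r ∨ ¬s) ∧ (r ∨ p) ∧ (s ∨ p)

(r ∧ s) ∨ (¬s ∧ p)
= (r ∨ ¬s) ∧ (r ∨ p) ∧ (s ∨ ¬s) ∧ (s ∨ p)   (distribute ∨ over ∧)
= (r ∨ ¬s) ∧ (r ∨ p) ∧ (s ∨ p)   (simplify)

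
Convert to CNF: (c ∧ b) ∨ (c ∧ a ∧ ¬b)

(c ∧ b) ∨ (c ∧ a ∧ ¬b)
⇔ (c ∨ c) ∧ (c ∨ a) ∧ (c ∨ ¬b) ∧ (b ∨ c) ∧ (b ∨ a) ∧ (b ∨ ¬b)   [distribute ∨ over ∧]
⇔ c ∧ (b ∨ a)   [simplify]

c ∧ (b ∨ a)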